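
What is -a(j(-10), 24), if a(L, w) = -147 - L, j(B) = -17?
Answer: 130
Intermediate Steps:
-a(j(-10), 24) = -(-147 - 1*(-17)) = -(-147 + 17) = -1*(-130) = 130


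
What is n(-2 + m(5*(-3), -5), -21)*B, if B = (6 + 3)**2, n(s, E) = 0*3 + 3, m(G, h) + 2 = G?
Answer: 243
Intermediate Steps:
m(G, h) = -2 + G
n(s, E) = 3 (n(s, E) = 0 + 3 = 3)
B = 81 (B = 9**2 = 81)
n(-2 + m(5*(-3), -5), -21)*B = 3*81 = 243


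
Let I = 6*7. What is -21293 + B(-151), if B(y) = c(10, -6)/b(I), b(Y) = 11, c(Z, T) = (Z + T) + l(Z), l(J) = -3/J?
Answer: -2342193/110 ≈ -21293.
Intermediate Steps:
I = 42
c(Z, T) = T + Z - 3/Z (c(Z, T) = (Z + T) - 3/Z = (T + Z) - 3/Z = T + Z - 3/Z)
B(y) = 37/110 (B(y) = (-6 + 10 - 3/10)/11 = (-6 + 10 - 3*⅒)*(1/11) = (-6 + 10 - 3/10)*(1/11) = (37/10)*(1/11) = 37/110)
-21293 + B(-151) = -21293 + 37/110 = -2342193/110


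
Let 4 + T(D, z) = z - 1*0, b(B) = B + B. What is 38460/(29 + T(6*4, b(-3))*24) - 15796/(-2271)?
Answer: -84009704/479181 ≈ -175.32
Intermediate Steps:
b(B) = 2*B
T(D, z) = -4 + z (T(D, z) = -4 + (z - 1*0) = -4 + (z + 0) = -4 + z)
38460/(29 + T(6*4, b(-3))*24) - 15796/(-2271) = 38460/(29 + (-4 + 2*(-3))*24) - 15796/(-2271) = 38460/(29 + (-4 - 6)*24) - 15796*(-1/2271) = 38460/(29 - 10*24) + 15796/2271 = 38460/(29 - 240) + 15796/2271 = 38460/(-211) + 15796/2271 = 38460*(-1/211) + 15796/2271 = -38460/211 + 15796/2271 = -84009704/479181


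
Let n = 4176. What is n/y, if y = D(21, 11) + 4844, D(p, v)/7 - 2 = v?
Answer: 1392/1645 ≈ 0.84620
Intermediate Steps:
D(p, v) = 14 + 7*v
y = 4935 (y = (14 + 7*11) + 4844 = (14 + 77) + 4844 = 91 + 4844 = 4935)
n/y = 4176/4935 = 4176*(1/4935) = 1392/1645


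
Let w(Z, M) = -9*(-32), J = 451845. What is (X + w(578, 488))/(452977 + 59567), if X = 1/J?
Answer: 6849019/12188970720 ≈ 0.00056190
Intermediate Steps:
X = 1/451845 ≈ 2.2131e-6
w(Z, M) = 288
(X + w(578, 488))/(452977 + 59567) = (1/451845 + 288)/(452977 + 59567) = (130131361/451845)/512544 = (130131361/451845)*(1/512544) = 6849019/12188970720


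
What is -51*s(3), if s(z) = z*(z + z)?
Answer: -918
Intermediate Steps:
s(z) = 2*z² (s(z) = z*(2*z) = 2*z²)
-51*s(3) = -102*3² = -102*9 = -51*18 = -918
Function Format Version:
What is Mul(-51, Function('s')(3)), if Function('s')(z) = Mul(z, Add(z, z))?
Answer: -918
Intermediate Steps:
Function('s')(z) = Mul(2, Pow(z, 2)) (Function('s')(z) = Mul(z, Mul(2, z)) = Mul(2, Pow(z, 2)))
Mul(-51, Function('s')(3)) = Mul(-51, Mul(2, Pow(3, 2))) = Mul(-51, Mul(2, 9)) = Mul(-51, 18) = -918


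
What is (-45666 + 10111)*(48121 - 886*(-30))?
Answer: -2655994055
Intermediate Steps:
(-45666 + 10111)*(48121 - 886*(-30)) = -35555*(48121 + 26580) = -35555*74701 = -2655994055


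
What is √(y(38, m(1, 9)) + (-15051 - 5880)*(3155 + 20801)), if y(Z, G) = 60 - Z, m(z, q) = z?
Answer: I*√501423014 ≈ 22392.0*I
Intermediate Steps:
√(y(38, m(1, 9)) + (-15051 - 5880)*(3155 + 20801)) = √((60 - 1*38) + (-15051 - 5880)*(3155 + 20801)) = √((60 - 38) - 20931*23956) = √(22 - 501423036) = √(-501423014) = I*√501423014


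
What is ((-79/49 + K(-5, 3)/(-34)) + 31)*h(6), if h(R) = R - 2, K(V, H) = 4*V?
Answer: 99880/833 ≈ 119.90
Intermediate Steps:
h(R) = -2 + R
((-79/49 + K(-5, 3)/(-34)) + 31)*h(6) = ((-79/49 + (4*(-5))/(-34)) + 31)*(-2 + 6) = ((-79*1/49 - 20*(-1/34)) + 31)*4 = ((-79/49 + 10/17) + 31)*4 = (-853/833 + 31)*4 = (24970/833)*4 = 99880/833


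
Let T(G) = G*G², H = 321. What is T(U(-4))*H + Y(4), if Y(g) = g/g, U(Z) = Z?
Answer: -20543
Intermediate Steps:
Y(g) = 1
T(G) = G³
T(U(-4))*H + Y(4) = (-4)³*321 + 1 = -64*321 + 1 = -20544 + 1 = -20543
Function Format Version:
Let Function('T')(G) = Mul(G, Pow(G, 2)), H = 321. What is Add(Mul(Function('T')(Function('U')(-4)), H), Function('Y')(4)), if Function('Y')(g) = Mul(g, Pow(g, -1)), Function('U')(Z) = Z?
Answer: -20543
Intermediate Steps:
Function('Y')(g) = 1
Function('T')(G) = Pow(G, 3)
Add(Mul(Function('T')(Function('U')(-4)), H), Function('Y')(4)) = Add(Mul(Pow(-4, 3), 321), 1) = Add(Mul(-64, 321), 1) = Add(-20544, 1) = -20543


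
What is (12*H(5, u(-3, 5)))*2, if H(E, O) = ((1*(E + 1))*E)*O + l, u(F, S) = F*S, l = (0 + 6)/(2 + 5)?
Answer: -75456/7 ≈ -10779.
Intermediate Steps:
l = 6/7 ≈ 0.85714
H(E, O) = 6/7 + E*O*(1 + E) (H(E, O) = ((1*(E + 1))*E)*O + 6/7 = ((1*(1 + E))*E)*O + 6/7 = ((1 + E)*E)*O + 6/7 = (E*(1 + E))*O + 6/7 = E*O*(1 + E) + 6/7 = 6/7 + E*O*(1 + E))
(12*H(5, u(-3, 5)))*2 = (12*(6/7 + 5*(-3*5) - 3*5*5²))*2 = (12*(6/7 + 5*(-15) - 15*25))*2 = (12*(6/7 - 75 - 375))*2 = (12*(-3144/7))*2 = -37728/7*2 = -75456/7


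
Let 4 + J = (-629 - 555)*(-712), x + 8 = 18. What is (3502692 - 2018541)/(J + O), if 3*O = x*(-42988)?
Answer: 4452453/2099132 ≈ 2.1211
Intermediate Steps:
x = 10 (x = -8 + 18 = 10)
J = 843004 (J = -4 + (-629 - 555)*(-712) = -4 - 1184*(-712) = -4 + 843008 = 843004)
O = -429880/3 (O = (10*(-42988))/3 = (⅓)*(-429880) = -429880/3 ≈ -1.4329e+5)
(3502692 - 2018541)/(J + O) = (3502692 - 2018541)/(843004 - 429880/3) = 1484151/(2099132/3) = 1484151*(3/2099132) = 4452453/2099132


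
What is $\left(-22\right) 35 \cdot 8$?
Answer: $-6160$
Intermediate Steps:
$\left(-22\right) 35 \cdot 8 = \left(-770\right) 8 = -6160$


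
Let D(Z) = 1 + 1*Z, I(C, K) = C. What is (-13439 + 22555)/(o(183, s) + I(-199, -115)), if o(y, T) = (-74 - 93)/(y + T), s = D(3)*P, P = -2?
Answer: -398825/8748 ≈ -45.590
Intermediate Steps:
D(Z) = 1 + Z
s = -8 (s = (1 + 3)*(-2) = 4*(-2) = -8)
o(y, T) = -167/(T + y)
(-13439 + 22555)/(o(183, s) + I(-199, -115)) = (-13439 + 22555)/(-167/(-8 + 183) - 199) = 9116/(-167/175 - 199) = 9116/(-34992/175) = 9116*(-175/34992) = -398825/8748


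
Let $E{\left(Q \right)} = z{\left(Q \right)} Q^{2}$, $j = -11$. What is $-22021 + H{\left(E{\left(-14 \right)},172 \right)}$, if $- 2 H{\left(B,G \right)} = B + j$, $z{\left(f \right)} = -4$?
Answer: $- \frac{43247}{2} \approx -21624.0$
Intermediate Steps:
$E{\left(Q \right)} = - 4 Q^{2}$
$H{\left(B,G \right)} = \frac{11}{2} - \frac{B}{2}$ ($H{\left(B,G \right)} = - \frac{B - 11}{2} = - \frac{-11 + B}{2} = \frac{11}{2} - \frac{B}{2}$)
$-22021 + H{\left(E{\left(-14 \right)},172 \right)} = -22021 - \left(- \frac{11}{2} + \frac{\left(-4\right) \left(-14\right)^{2}}{2}\right) = -22021 - \left(- \frac{11}{2} + \frac{\left(-4\right) 196}{2}\right) = -22021 + \left(\frac{11}{2} - -392\right) = -22021 + \left(\frac{11}{2} + 392\right) = -22021 + \frac{795}{2} = - \frac{43247}{2}$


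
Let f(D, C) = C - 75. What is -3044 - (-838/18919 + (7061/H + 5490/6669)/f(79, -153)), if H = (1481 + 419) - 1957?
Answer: -9731203546081/3196327212 ≈ -3044.5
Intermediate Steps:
f(D, C) = -75 + C
H = -57 (H = 1900 - 1957 = -57)
-3044 - (-838/18919 + (7061/H + 5490/6669)/f(79, -153)) = -3044 - (-838/18919 + (7061/(-57) + 5490/6669)/(-75 - 153)) = -3044 - (-838*1/18919 + (7061*(-1/57) + 5490*(1/6669))/(-228)) = -3044 - (-838/18919 + (-7061/57 + 610/741)*(-1/228)) = -3044 - (-838/18919 - 91183/741*(-1/228)) = -3044 - (-838/18919 + 91183/168948) = -3044 - 1*1583512753/3196327212 = -3044 - 1583512753/3196327212 = -9731203546081/3196327212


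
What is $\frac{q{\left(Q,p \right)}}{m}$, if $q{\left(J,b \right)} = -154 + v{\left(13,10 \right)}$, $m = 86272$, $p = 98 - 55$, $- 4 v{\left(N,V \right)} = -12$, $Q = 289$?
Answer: $- \frac{151}{86272} \approx -0.0017503$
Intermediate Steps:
$v{\left(N,V \right)} = 3$ ($v{\left(N,V \right)} = \left(- \frac{1}{4}\right) \left(-12\right) = 3$)
$p = 43$
$q{\left(J,b \right)} = -151$ ($q{\left(J,b \right)} = -154 + 3 = -151$)
$\frac{q{\left(Q,p \right)}}{m} = - \frac{151}{86272}$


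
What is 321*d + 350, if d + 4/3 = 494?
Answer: 158496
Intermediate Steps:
d = 1478/3 (d = -4/3 + 494 = 1478/3 ≈ 492.67)
321*d + 350 = 321*(1478/3) + 350 = 158146 + 350 = 158496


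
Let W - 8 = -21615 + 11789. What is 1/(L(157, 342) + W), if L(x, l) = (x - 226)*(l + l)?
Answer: -1/57014 ≈ -1.7540e-5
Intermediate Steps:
L(x, l) = 2*l*(-226 + x) (L(x, l) = (-226 + x)*(2*l) = 2*l*(-226 + x))
W = -9818 (W = 8 + (-21615 + 11789) = 8 - 9826 = -9818)
1/(L(157, 342) + W) = 1/(2*342*(-226 + 157) - 9818) = 1/(2*342*(-69) - 9818) = 1/(-47196 - 9818) = 1/(-57014) = -1/57014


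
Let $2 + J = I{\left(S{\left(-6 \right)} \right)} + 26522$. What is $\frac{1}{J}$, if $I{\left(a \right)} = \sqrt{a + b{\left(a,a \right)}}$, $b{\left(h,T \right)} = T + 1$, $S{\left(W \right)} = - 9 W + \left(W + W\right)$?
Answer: $\frac{312}{8274239} - \frac{\sqrt{85}}{703310315} \approx 3.7694 \cdot 10^{-5}$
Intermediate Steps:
$S{\left(W \right)} = - 7 W$ ($S{\left(W \right)} = - 9 W + 2 W = - 7 W$)
$b{\left(h,T \right)} = 1 + T$
$I{\left(a \right)} = \sqrt{1 + 2 a}$ ($I{\left(a \right)} = \sqrt{a + \left(1 + a\right)} = \sqrt{1 + 2 a}$)
$J = 26520 + \sqrt{85}$ ($J = -2 + \left(\sqrt{1 + 2 \left(\left(-7\right) \left(-6\right)\right)} + 26522\right) = -2 + \left(\sqrt{1 + 2 \cdot 42} + 26522\right) = -2 + \left(\sqrt{1 + 84} + 26522\right) = -2 + \left(\sqrt{85} + 26522\right) = -2 + \left(26522 + \sqrt{85}\right) = 26520 + \sqrt{85} \approx 26529.0$)
$\frac{1}{J} = \frac{1}{26520 + \sqrt{85}}$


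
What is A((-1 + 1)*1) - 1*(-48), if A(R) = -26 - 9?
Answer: 13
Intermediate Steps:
A(R) = -35
A((-1 + 1)*1) - 1*(-48) = -35 - 1*(-48) = -35 + 48 = 13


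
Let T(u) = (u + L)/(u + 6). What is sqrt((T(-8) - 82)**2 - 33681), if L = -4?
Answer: I*sqrt(27905) ≈ 167.05*I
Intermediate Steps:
T(u) = (-4 + u)/(6 + u) (T(u) = (u - 4)/(u + 6) = (-4 + u)/(6 + u))
sqrt((T(-8) - 82)**2 - 33681) = sqrt(((-4 - 8)/(6 - 8) - 82)**2 - 33681) = sqrt((-12/(-2) - 82)**2 - 33681) = sqrt((-1/2*(-12) - 82)**2 - 33681) = sqrt((6 - 82)**2 - 33681) = sqrt((-76)**2 - 33681) = sqrt(5776 - 33681) = sqrt(-27905) = I*sqrt(27905)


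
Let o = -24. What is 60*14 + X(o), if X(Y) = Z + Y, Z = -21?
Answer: 795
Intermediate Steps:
X(Y) = -21 + Y
60*14 + X(o) = 60*14 + (-21 - 24) = 840 - 45 = 795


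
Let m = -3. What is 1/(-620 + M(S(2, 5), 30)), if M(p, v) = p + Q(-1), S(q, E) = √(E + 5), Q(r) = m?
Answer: -623/388119 - √10/388119 ≈ -0.0016133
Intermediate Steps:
Q(r) = -3
S(q, E) = √(5 + E)
M(p, v) = -3 + p (M(p, v) = p - 3 = -3 + p)
1/(-620 + M(S(2, 5), 30)) = 1/(-620 + (-3 + √(5 + 5))) = 1/(-620 + (-3 + √10)) = 1/(-623 + √10)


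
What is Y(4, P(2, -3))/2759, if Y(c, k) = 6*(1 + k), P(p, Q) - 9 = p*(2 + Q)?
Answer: 48/2759 ≈ 0.017398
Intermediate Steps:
P(p, Q) = 9 + p*(2 + Q)
Y(c, k) = 6 + 6*k
Y(4, P(2, -3))/2759 = (6 + 6*(9 + 2*2 - 3*2))/2759 = (6 + 6*(9 + 4 - 6))*(1/2759) = (6 + 6*7)*(1/2759) = (6 + 42)*(1/2759) = 48*(1/2759) = 48/2759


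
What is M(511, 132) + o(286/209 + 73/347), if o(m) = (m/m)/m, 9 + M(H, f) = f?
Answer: 1286900/10409 ≈ 123.63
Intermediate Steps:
M(H, f) = -9 + f
o(m) = 1/m
M(511, 132) + o(286/209 + 73/347) = (-9 + 132) + 1/(286/209 + 73/347) = 123 + 1/(286*(1/209) + 73*(1/347)) = 123 + 1/(26/19 + 73/347) = 123 + 1/(10409/6593) = 123 + 6593/10409 = 1286900/10409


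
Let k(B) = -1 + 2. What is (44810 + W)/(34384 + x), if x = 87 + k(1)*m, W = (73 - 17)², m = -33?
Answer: 23973/17219 ≈ 1.3922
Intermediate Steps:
k(B) = 1
W = 3136 (W = 56² = 3136)
x = 54 (x = 87 + 1*(-33) = 87 - 33 = 54)
(44810 + W)/(34384 + x) = (44810 + 3136)/(34384 + 54) = 47946/34438 = 47946*(1/34438) = 23973/17219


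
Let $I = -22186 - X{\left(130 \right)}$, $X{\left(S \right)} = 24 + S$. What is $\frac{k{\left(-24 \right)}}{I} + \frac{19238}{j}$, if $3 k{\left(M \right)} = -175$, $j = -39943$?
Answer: $- \frac{256468147}{535395972} \approx -0.47903$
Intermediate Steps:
$k{\left(M \right)} = - \frac{175}{3}$ ($k{\left(M \right)} = \frac{1}{3} \left(-175\right) = - \frac{175}{3}$)
$I = -22340$ ($I = -22186 - \left(24 + 130\right) = -22186 - 154 = -22340$)
$\frac{k{\left(-24 \right)}}{I} + \frac{19238}{j} = - \frac{175}{3 \left(-22340\right)} + \frac{19238}{-39943} = \left(- \frac{175}{3}\right) \left(- \frac{1}{22340}\right) + 19238 \left(- \frac{1}{39943}\right) = \frac{35}{13404} - \frac{19238}{39943} = - \frac{256468147}{535395972}$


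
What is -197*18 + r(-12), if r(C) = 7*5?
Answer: -3511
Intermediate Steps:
r(C) = 35
-197*18 + r(-12) = -197*18 + 35 = -3546 + 35 = -3511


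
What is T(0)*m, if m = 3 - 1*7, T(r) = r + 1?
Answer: -4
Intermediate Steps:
T(r) = 1 + r
m = -4 (m = 3 - 7 = -4)
T(0)*m = (1 + 0)*(-4) = 1*(-4) = -4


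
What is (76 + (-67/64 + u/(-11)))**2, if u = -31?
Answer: 2997672001/495616 ≈ 6048.4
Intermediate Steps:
(76 + (-67/64 + u/(-11)))**2 = (76 + (-67/64 - 31/(-11)))**2 = (76 + (-67*1/64 - 31*(-1/11)))**2 = (76 + (-67/64 + 31/11))**2 = (76 + 1247/704)**2 = (54751/704)**2 = 2997672001/495616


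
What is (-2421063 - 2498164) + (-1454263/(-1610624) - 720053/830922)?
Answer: -3291707893307867021/669151457664 ≈ -4.9192e+6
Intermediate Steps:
(-2421063 - 2498164) + (-1454263/(-1610624) - 720053/830922) = -4919227 + (-1454263*(-1/1610624) - 720053*1/830922) = -4919227 + (1454263/1610624 - 720053/830922) = -4919227 + 24322238707/669151457664 = -3291707893307867021/669151457664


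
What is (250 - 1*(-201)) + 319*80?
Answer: 25971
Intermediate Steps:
(250 - 1*(-201)) + 319*80 = (250 + 201) + 25520 = 451 + 25520 = 25971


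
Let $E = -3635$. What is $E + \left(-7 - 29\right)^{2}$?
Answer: $-2339$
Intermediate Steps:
$E + \left(-7 - 29\right)^{2} = -3635 + \left(-7 - 29\right)^{2} = -3635 + \left(-36\right)^{2} = -3635 + 1296 = -2339$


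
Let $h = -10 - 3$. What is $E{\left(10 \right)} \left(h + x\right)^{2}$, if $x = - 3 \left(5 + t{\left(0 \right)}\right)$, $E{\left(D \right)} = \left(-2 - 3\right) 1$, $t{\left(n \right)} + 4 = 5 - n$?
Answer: $-4805$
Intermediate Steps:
$t{\left(n \right)} = 1 - n$ ($t{\left(n \right)} = -4 - \left(-5 + n\right) = 1 - n$)
$E{\left(D \right)} = -5$ ($E{\left(D \right)} = \left(-5\right) 1 = -5$)
$h = -13$ ($h = -10 - 3 = -13$)
$x = -18$ ($x = - 3 \left(5 + \left(1 - 0\right)\right) = - 3 \left(5 + \left(1 + 0\right)\right) = - 3 \left(5 + 1\right) = \left(-3\right) 6 = -18$)
$E{\left(10 \right)} \left(h + x\right)^{2} = - 5 \left(-13 - 18\right)^{2} = - 5 \left(-31\right)^{2} = \left(-5\right) 961 = -4805$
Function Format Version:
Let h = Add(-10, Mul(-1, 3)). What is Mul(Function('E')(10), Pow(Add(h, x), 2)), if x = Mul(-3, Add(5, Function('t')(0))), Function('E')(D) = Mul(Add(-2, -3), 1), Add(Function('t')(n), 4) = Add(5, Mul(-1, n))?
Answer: -4805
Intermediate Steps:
Function('t')(n) = Add(1, Mul(-1, n)) (Function('t')(n) = Add(-4, Add(5, Mul(-1, n))) = Add(1, Mul(-1, n)))
Function('E')(D) = -5 (Function('E')(D) = Mul(-5, 1) = -5)
h = -13 (h = Add(-10, -3) = -13)
x = -18 (x = Mul(-3, Add(5, Add(1, Mul(-1, 0)))) = Mul(-3, Add(5, Add(1, 0))) = Mul(-3, Add(5, 1)) = Mul(-3, 6) = -18)
Mul(Function('E')(10), Pow(Add(h, x), 2)) = Mul(-5, Pow(Add(-13, -18), 2)) = Mul(-5, Pow(-31, 2)) = Mul(-5, 961) = -4805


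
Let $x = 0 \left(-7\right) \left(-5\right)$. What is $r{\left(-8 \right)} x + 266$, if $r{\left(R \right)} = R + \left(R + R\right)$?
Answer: $266$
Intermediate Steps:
$r{\left(R \right)} = 3 R$ ($r{\left(R \right)} = R + 2 R = 3 R$)
$x = 0$ ($x = 0 \left(-5\right) = 0$)
$r{\left(-8 \right)} x + 266 = 3 \left(-8\right) 0 + 266 = \left(-24\right) 0 + 266 = 0 + 266 = 266$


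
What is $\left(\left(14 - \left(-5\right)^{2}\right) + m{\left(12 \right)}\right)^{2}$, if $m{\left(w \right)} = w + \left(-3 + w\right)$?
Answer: $100$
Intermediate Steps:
$m{\left(w \right)} = -3 + 2 w$
$\left(\left(14 - \left(-5\right)^{2}\right) + m{\left(12 \right)}\right)^{2} = \left(\left(14 - \left(-5\right)^{2}\right) + \left(-3 + 2 \cdot 12\right)\right)^{2} = \left(\left(14 - 25\right) + \left(-3 + 24\right)\right)^{2} = \left(\left(14 - 25\right) + 21\right)^{2} = \left(-11 + 21\right)^{2} = 10^{2} = 100$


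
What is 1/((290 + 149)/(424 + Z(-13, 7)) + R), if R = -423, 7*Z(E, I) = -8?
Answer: -2960/1249007 ≈ -0.0023699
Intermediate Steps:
Z(E, I) = -8/7 (Z(E, I) = (1/7)*(-8) = -8/7)
1/((290 + 149)/(424 + Z(-13, 7)) + R) = 1/((290 + 149)/(424 - 8/7) - 423) = 1/(439/(2960/7) - 423) = 1/(439*(7/2960) - 423) = 1/(3073/2960 - 423) = 1/(-1249007/2960) = -2960/1249007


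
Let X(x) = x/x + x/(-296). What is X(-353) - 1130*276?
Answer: -92315831/296 ≈ -3.1188e+5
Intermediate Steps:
X(x) = 1 - x/296 (X(x) = 1 + x*(-1/296) = 1 - x/296)
X(-353) - 1130*276 = (1 - 1/296*(-353)) - 1130*276 = (1 + 353/296) - 311880 = 649/296 - 311880 = -92315831/296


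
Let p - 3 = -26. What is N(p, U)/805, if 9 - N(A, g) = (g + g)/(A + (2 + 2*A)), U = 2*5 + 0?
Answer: 89/7705 ≈ 0.011551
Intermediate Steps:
p = -23 (p = 3 - 26 = -23)
U = 10 (U = 10 + 0 = 10)
N(A, g) = 9 - 2*g/(2 + 3*A) (N(A, g) = 9 - (g + g)/(A + (2 + 2*A)) = 9 - 2*g/(2 + 3*A))
N(p, U)/805 = ((18 - 2*10 + 27*(-23))/(2 + 3*(-23)))/805 = ((18 - 20 - 621)/(2 - 69))*(1/805) = (-623/(-67))*(1/805) = -1/67*(-623)*(1/805) = (623/67)*(1/805) = 89/7705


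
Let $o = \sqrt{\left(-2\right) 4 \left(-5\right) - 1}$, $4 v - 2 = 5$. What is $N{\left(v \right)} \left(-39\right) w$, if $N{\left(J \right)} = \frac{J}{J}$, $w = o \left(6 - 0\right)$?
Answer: $- 234 \sqrt{39} \approx -1461.3$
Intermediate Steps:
$v = \frac{7}{4}$ ($v = \frac{1}{2} + \frac{1}{4} \cdot 5 = \frac{1}{2} + \frac{5}{4} = \frac{7}{4} \approx 1.75$)
$o = \sqrt{39}$ ($o = \sqrt{\left(-8\right) \left(-5\right) - 1} = \sqrt{40 - 1} = \sqrt{39} \approx 6.245$)
$w = 6 \sqrt{39}$ ($w = \sqrt{39} \left(6 - 0\right) = \sqrt{39} \left(6 + 0\right) = \sqrt{39} \cdot 6 = 6 \sqrt{39} \approx 37.47$)
$N{\left(J \right)} = 1$
$N{\left(v \right)} \left(-39\right) w = 1 \left(-39\right) 6 \sqrt{39} = - 39 \cdot 6 \sqrt{39} = - 234 \sqrt{39}$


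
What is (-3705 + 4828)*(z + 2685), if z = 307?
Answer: 3360016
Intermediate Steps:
(-3705 + 4828)*(z + 2685) = (-3705 + 4828)*(307 + 2685) = 1123*2992 = 3360016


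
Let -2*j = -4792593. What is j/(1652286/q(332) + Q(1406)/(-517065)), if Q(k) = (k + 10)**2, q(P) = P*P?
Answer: 583641284915060/2706555419 ≈ 2.1564e+5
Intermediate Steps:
j = 4792593/2 (j = -1/2*(-4792593) = 4792593/2 ≈ 2.3963e+6)
q(P) = P**2
Q(k) = (10 + k)**2
j/(1652286/q(332) + Q(1406)/(-517065)) = 4792593/(2*(1652286/(332**2) + (10 + 1406)**2/(-517065))) = 4792593/(2*(1652286/110224 + 1416**2*(-1/517065))) = 4792593/(2*(1652286*(1/110224) + 2005056*(-1/517065))) = 4792593/(2*(826143/55112 - 668352/172355)) = 4792593/(2*(105555661341/9498828760)) = (4792593/2)*(9498828760/105555661341) = 583641284915060/2706555419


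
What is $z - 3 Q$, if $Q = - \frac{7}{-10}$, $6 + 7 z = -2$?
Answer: $- \frac{227}{70} \approx -3.2429$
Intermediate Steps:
$z = - \frac{8}{7}$ ($z = - \frac{6}{7} + \frac{1}{7} \left(-2\right) = - \frac{6}{7} - \frac{2}{7} = - \frac{8}{7} \approx -1.1429$)
$Q = \frac{7}{10}$ ($Q = \left(-7\right) \left(- \frac{1}{10}\right) = \frac{7}{10} \approx 0.7$)
$z - 3 Q = - \frac{8}{7} - \frac{21}{10} = - \frac{227}{70}$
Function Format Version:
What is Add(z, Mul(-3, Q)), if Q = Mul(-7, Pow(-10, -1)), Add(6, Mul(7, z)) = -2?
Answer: Rational(-227, 70) ≈ -3.2429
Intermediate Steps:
z = Rational(-8, 7) (z = Add(Rational(-6, 7), Mul(Rational(1, 7), -2)) = Add(Rational(-6, 7), Rational(-2, 7)) = Rational(-8, 7) ≈ -1.1429)
Q = Rational(7, 10) (Q = Mul(-7, Rational(-1, 10)) = Rational(7, 10) ≈ 0.70000)
Add(z, Mul(-3, Q)) = Add(Rational(-8, 7), Mul(-3, Rational(7, 10))) = Add(Rational(-8, 7), Rational(-21, 10)) = Rational(-227, 70)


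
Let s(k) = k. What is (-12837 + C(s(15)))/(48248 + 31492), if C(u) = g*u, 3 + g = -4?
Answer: -719/4430 ≈ -0.16230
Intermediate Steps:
g = -7 (g = -3 - 4 = -7)
C(u) = -7*u
(-12837 + C(s(15)))/(48248 + 31492) = (-12837 - 7*15)/(48248 + 31492) = (-12837 - 105)/79740 = -12942*1/79740 = -719/4430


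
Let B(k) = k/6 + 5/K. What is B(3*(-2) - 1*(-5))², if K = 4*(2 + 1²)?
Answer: 1/16 ≈ 0.062500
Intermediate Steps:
K = 12 (K = 4*(2 + 1) = 4*3 = 12)
B(k) = 5/12 + k/6 (B(k) = k/6 + 5/12 = 5/12 + k/6)
B(3*(-2) - 1*(-5))² = (5/12 + (3*(-2) - 1*(-5))/6)² = (5/12 + (-6 + 5)/6)² = (5/12 + (⅙)*(-1))² = (5/12 - ⅙)² = (¼)² = 1/16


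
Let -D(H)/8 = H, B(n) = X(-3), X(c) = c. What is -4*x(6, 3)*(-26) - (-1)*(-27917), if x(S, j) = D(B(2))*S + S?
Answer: -12317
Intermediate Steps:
B(n) = -3
D(H) = -8*H
x(S, j) = 25*S (x(S, j) = (-8*(-3))*S + S = 24*S + S = 25*S)
-4*x(6, 3)*(-26) - (-1)*(-27917) = -100*6*(-26) - (-1)*(-27917) = -4*150*(-26) - 1*27917 = -600*(-26) - 27917 = 15600 - 27917 = -12317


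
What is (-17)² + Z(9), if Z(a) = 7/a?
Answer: 2608/9 ≈ 289.78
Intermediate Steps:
(-17)² + Z(9) = (-17)² + 7/9 = 289 + 7*(⅑) = 289 + 7/9 = 2608/9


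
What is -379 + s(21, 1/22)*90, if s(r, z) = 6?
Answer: 161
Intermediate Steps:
-379 + s(21, 1/22)*90 = -379 + 6*90 = -379 + 540 = 161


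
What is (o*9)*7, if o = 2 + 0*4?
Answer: 126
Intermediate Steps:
o = 2 (o = 2 + 0 = 2)
(o*9)*7 = (2*9)*7 = 18*7 = 126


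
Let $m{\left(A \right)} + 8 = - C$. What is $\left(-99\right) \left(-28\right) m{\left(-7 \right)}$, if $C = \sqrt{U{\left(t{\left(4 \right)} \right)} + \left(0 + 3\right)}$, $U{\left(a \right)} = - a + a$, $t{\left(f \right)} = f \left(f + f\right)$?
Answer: $-22176 - 2772 \sqrt{3} \approx -26977.0$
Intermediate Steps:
$t{\left(f \right)} = 2 f^{2}$ ($t{\left(f \right)} = f 2 f = 2 f^{2}$)
$U{\left(a \right)} = 0$
$C = \sqrt{3}$ ($C = \sqrt{0 + \left(0 + 3\right)} = \sqrt{0 + 3} = \sqrt{3} \approx 1.732$)
$m{\left(A \right)} = -8 - \sqrt{3}$
$\left(-99\right) \left(-28\right) m{\left(-7 \right)} = \left(-99\right) \left(-28\right) \left(-8 - \sqrt{3}\right) = 2772 \left(-8 - \sqrt{3}\right) = -22176 - 2772 \sqrt{3}$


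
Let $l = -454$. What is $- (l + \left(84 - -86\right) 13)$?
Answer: $-1756$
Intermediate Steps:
$- (l + \left(84 - -86\right) 13) = - (-454 + \left(84 - -86\right) 13) = - (-454 + \left(84 + 86\right) 13) = - (-454 + 170 \cdot 13) = - (-454 + 2210) = \left(-1\right) 1756 = -1756$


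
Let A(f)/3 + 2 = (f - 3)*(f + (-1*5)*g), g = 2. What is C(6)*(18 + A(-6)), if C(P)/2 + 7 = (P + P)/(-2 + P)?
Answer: -3552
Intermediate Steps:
A(f) = -6 + 3*(-10 + f)*(-3 + f) (A(f) = -6 + 3*((f - 3)*(f - 1*5*2)) = -6 + 3*((-3 + f)*(f - 5*2)) = -6 + 3*((-3 + f)*(f - 10)) = -6 + 3*((-3 + f)*(-10 + f)) = -6 + 3*((-10 + f)*(-3 + f)) = -6 + 3*(-10 + f)*(-3 + f))
C(P) = -14 + 4*P/(-2 + P) (C(P) = -14 + 2*((P + P)/(-2 + P)) = -14 + 2*((2*P)/(-2 + P)) = -14 + 2*(2*P/(-2 + P)) = -14 + 4*P/(-2 + P))
C(6)*(18 + A(-6)) = (2*(14 - 5*6)/(-2 + 6))*(18 + (84 - 39*(-6) + 3*(-6)**2)) = (2*(14 - 30)/4)*(18 + (84 + 234 + 3*36)) = (2*(1/4)*(-16))*(18 + (84 + 234 + 108)) = -8*(18 + 426) = -8*444 = -3552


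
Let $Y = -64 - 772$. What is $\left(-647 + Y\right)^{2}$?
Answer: $2199289$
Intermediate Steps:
$Y = -836$
$\left(-647 + Y\right)^{2} = \left(-647 - 836\right)^{2} = \left(-1483\right)^{2} = 2199289$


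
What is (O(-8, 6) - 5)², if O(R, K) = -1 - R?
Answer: 4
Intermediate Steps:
(O(-8, 6) - 5)² = ((-1 - 1*(-8)) - 5)² = ((-1 + 8) - 5)² = (7 - 5)² = 2² = 4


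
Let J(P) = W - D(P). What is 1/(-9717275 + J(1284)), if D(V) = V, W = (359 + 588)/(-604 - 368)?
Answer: -972/9446440295 ≈ -1.0290e-7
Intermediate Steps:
W = -947/972 (W = 947/(-972) = 947*(-1/972) = -947/972 ≈ -0.97428)
J(P) = -947/972 - P
1/(-9717275 + J(1284)) = 1/(-9717275 + (-947/972 - 1*1284)) = 1/(-9717275 + (-947/972 - 1284)) = 1/(-9717275 - 1248995/972) = 1/(-9446440295/972) = -972/9446440295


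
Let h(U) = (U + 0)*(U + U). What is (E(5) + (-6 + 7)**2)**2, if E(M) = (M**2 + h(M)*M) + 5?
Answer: 78961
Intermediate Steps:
h(U) = 2*U**2 (h(U) = U*(2*U) = 2*U**2)
E(M) = 5 + M**2 + 2*M**3 (E(M) = (M**2 + (2*M**2)*M) + 5 = (M**2 + 2*M**3) + 5 = 5 + M**2 + 2*M**3)
(E(5) + (-6 + 7)**2)**2 = ((5 + 5**2 + 2*5**3) + (-6 + 7)**2)**2 = ((5 + 25 + 2*125) + 1**2)**2 = ((5 + 25 + 250) + 1)**2 = (280 + 1)**2 = 281**2 = 78961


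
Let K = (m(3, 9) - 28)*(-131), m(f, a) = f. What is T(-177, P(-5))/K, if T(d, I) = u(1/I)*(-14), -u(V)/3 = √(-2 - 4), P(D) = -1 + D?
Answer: 42*I*√6/3275 ≈ 0.031413*I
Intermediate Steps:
u(V) = -3*I*√6 (u(V) = -3*√(-2 - 4) = -3*I*√6)
K = 3275 (K = (3 - 28)*(-131) = -25*(-131) = 3275)
T(d, I) = 42*I*√6 (T(d, I) = -3*I*√6*(-14) = 42*I*√6)
T(-177, P(-5))/K = (42*I*√6)/3275 = (42*I*√6)*(1/3275) = 42*I*√6/3275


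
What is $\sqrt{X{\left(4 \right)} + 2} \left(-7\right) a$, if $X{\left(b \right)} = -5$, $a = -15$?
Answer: $105 i \sqrt{3} \approx 181.87 i$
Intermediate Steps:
$\sqrt{X{\left(4 \right)} + 2} \left(-7\right) a = \sqrt{-5 + 2} \left(-7\right) \left(-15\right) = \sqrt{-3} \left(-7\right) \left(-15\right) = i \sqrt{3} \left(-7\right) \left(-15\right) = - 7 i \sqrt{3} \left(-15\right) = 105 i \sqrt{3}$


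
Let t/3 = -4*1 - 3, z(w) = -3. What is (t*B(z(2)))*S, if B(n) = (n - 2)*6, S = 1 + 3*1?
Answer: 2520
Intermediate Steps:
S = 4 (S = 1 + 3 = 4)
t = -21 (t = 3*(-4*1 - 3) = 3*(-4 - 3) = 3*(-7) = -21)
B(n) = -12 + 6*n (B(n) = (-2 + n)*6 = -12 + 6*n)
(t*B(z(2)))*S = -21*(-12 + 6*(-3))*4 = -21*(-12 - 18)*4 = -21*(-30)*4 = 630*4 = 2520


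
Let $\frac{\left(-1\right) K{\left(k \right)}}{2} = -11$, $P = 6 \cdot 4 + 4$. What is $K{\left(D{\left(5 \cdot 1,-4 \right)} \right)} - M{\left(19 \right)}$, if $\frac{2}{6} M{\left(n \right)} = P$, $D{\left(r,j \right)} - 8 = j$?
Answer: $-62$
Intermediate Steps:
$D{\left(r,j \right)} = 8 + j$
$P = 28$ ($P = 24 + 4 = 28$)
$M{\left(n \right)} = 84$ ($M{\left(n \right)} = 3 \cdot 28 = 84$)
$K{\left(k \right)} = 22$ ($K{\left(k \right)} = \left(-2\right) \left(-11\right) = 22$)
$K{\left(D{\left(5 \cdot 1,-4 \right)} \right)} - M{\left(19 \right)} = 22 - 84 = -62$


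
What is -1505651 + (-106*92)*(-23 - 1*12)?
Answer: -1164331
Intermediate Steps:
-1505651 + (-106*92)*(-23 - 1*12) = -1505651 - 9752*(-23 - 12) = -1505651 - 9752*(-35) = -1505651 + 341320 = -1164331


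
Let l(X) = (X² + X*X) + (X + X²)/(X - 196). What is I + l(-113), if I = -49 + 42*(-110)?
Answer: 6435865/309 ≈ 20828.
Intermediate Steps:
I = -4669 (I = -49 - 4620 = -4669)
l(X) = 2*X² + (X + X²)/(-196 + X) (l(X) = (X² + X²) + (X + X²)/(-196 + X) = 2*X² + (X + X²)/(-196 + X))
I + l(-113) = -4669 - 113*(1 - 391*(-113) + 2*(-113)²)/(-196 - 113) = -4669 - 113*(1 + 44183 + 2*12769)/(-309) = -4669 - 113*(-1/309)*(1 + 44183 + 25538) = -4669 - 113*(-1/309)*69722 = -4669 + 7878586/309 = 6435865/309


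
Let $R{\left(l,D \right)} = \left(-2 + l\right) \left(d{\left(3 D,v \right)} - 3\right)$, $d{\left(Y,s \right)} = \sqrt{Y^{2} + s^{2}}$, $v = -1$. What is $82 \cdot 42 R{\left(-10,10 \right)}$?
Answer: $123984 - 41328 \sqrt{901} \approx -1.1165 \cdot 10^{6}$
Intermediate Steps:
$R{\left(l,D \right)} = \left(-3 + \sqrt{1 + 9 D^{2}}\right) \left(-2 + l\right)$ ($R{\left(l,D \right)} = \left(-2 + l\right) \left(\sqrt{\left(3 D\right)^{2} + \left(-1\right)^{2}} - 3\right) = \left(-2 + l\right) \left(\sqrt{9 D^{2} + 1} - 3\right) = \left(-2 + l\right) \left(\sqrt{1 + 9 D^{2}} - 3\right) = \left(-2 + l\right) \left(-3 + \sqrt{1 + 9 D^{2}}\right) = \left(-3 + \sqrt{1 + 9 D^{2}}\right) \left(-2 + l\right)$)
$82 \cdot 42 R{\left(-10,10 \right)} = 82 \cdot 42 \left(6 - -30 - 2 \sqrt{1 + 9 \cdot 10^{2}} - 10 \sqrt{1 + 9 \cdot 10^{2}}\right) = 3444 \left(6 + 30 - 2 \sqrt{1 + 9 \cdot 100} - 10 \sqrt{1 + 9 \cdot 100}\right) = 3444 \left(6 + 30 - 2 \sqrt{1 + 900} - 10 \sqrt{1 + 900}\right) = 3444 \left(6 + 30 - 2 \sqrt{901} - 10 \sqrt{901}\right) = 3444 \left(36 - 12 \sqrt{901}\right) = 123984 - 41328 \sqrt{901}$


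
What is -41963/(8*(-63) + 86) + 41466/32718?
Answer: 12195423/119966 ≈ 101.66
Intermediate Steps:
-41963/(8*(-63) + 86) + 41466/32718 = -41963/(-504 + 86) + 41466*(1/32718) = -41963/(-418) + 6911/5453 = -41963*(-1/418) + 6911/5453 = 41963/418 + 6911/5453 = 12195423/119966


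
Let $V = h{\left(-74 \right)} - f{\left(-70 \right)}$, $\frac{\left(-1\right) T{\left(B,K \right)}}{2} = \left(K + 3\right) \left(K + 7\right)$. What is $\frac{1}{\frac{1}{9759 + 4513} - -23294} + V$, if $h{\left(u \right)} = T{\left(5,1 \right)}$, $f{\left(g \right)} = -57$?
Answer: $- \frac{2327149511}{332451969} \approx -7.0$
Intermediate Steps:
$T{\left(B,K \right)} = - 2 \left(3 + K\right) \left(7 + K\right)$ ($T{\left(B,K \right)} = - 2 \left(K + 3\right) \left(K + 7\right) = - 2 \left(3 + K\right) \left(7 + K\right)$)
$h{\left(u \right)} = -64$ ($h{\left(u \right)} = -42 - 20 - 2 \cdot 1^{2} = -42 - 20 - 2 = -64$)
$V = -7$ ($V = -64 - -57 = -64 + 57 = -7$)
$\frac{1}{\frac{1}{9759 + 4513} - -23294} + V = \frac{1}{\frac{1}{9759 + 4513} - -23294} - 7 = \frac{1}{\frac{1}{14272} + 23294} - 7 = \frac{1}{\frac{332451969}{14272}} - 7 = \frac{14272}{332451969} - 7 = - \frac{2327149511}{332451969}$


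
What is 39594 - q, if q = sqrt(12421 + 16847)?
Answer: 39594 - 6*sqrt(813) ≈ 39423.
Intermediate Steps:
q = 6*sqrt(813) (q = sqrt(29268) = 6*sqrt(813) ≈ 171.08)
39594 - q = 39594 - 6*sqrt(813)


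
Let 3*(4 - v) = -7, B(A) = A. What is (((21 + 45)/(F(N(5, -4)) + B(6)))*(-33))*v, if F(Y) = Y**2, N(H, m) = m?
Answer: -627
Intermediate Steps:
v = 19/3 (v = 4 - 1/3*(-7) = 4 + 7/3 = 19/3 ≈ 6.3333)
(((21 + 45)/(F(N(5, -4)) + B(6)))*(-33))*v = (((21 + 45)/((-4)**2 + 6))*(-33))*(19/3) = ((66/(16 + 6))*(-33))*(19/3) = ((66/22)*(-33))*(19/3) = ((66*(1/22))*(-33))*(19/3) = (3*(-33))*(19/3) = -99*19/3 = -627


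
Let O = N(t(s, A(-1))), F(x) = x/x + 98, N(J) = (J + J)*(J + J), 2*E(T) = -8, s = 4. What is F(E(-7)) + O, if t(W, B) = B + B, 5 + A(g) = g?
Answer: 675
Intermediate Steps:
A(g) = -5 + g
E(T) = -4 (E(T) = (½)*(-8) = -4)
t(W, B) = 2*B
N(J) = 4*J² (N(J) = (2*J)*(2*J) = 4*J²)
F(x) = 99 (F(x) = 1 + 98 = 99)
O = 576 (O = 4*(2*(-5 - 1))² = 4*(2*(-6))² = 4*(-12)² = 4*144 = 576)
F(E(-7)) + O = 99 + 576 = 675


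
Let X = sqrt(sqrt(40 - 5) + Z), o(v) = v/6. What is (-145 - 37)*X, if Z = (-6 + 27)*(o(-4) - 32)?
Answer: -182*I*sqrt(686 - sqrt(35)) ≈ -4746.3*I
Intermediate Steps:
o(v) = v/6 (o(v) = v*(1/6) = v/6)
Z = -686 (Z = (-6 + 27)*((1/6)*(-4) - 32) = 21*(-2/3 - 32) = 21*(-98/3) = -686)
X = sqrt(-686 + sqrt(35)) (X = sqrt(sqrt(40 - 5) - 686) = sqrt(sqrt(35) - 686) = sqrt(-686 + sqrt(35)) ≈ 26.078*I)
(-145 - 37)*X = (-145 - 37)*sqrt(-686 + sqrt(35)) = -182*sqrt(-686 + sqrt(35))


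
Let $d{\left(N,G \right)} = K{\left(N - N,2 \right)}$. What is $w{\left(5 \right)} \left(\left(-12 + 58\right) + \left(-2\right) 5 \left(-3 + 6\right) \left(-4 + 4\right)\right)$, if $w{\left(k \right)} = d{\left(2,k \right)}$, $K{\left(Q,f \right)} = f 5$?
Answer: $460$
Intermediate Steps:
$K{\left(Q,f \right)} = 5 f$
$d{\left(N,G \right)} = 10$ ($d{\left(N,G \right)} = 5 \cdot 2 = 10$)
$w{\left(k \right)} = 10$
$w{\left(5 \right)} \left(\left(-12 + 58\right) + \left(-2\right) 5 \left(-3 + 6\right) \left(-4 + 4\right)\right) = 10 \left(\left(-12 + 58\right) + \left(-2\right) 5 \left(-3 + 6\right) \left(-4 + 4\right)\right) = 10 \left(46 - 10 \cdot 3 \cdot 0\right) = 10 \left(46 - 0\right) = 10 \left(46 + 0\right) = 10 \cdot 46 = 460$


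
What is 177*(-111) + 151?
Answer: -19496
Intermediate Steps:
177*(-111) + 151 = -19647 + 151 = -19496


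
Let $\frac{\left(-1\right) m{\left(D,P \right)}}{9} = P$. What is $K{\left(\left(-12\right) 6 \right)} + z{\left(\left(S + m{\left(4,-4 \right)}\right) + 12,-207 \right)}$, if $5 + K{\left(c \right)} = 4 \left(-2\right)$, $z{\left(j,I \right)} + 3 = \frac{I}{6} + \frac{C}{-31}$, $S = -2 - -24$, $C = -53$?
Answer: $- \frac{3025}{62} \approx -48.79$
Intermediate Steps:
$m{\left(D,P \right)} = - 9 P$
$S = 22$ ($S = -2 + 24 = 22$)
$z{\left(j,I \right)} = - \frac{40}{31} + \frac{I}{6}$ ($z{\left(j,I \right)} = -3 + \left(\frac{I}{6} - \frac{53}{-31}\right) = -3 + \left(I \frac{1}{6} - - \frac{53}{31}\right) = -3 + \left(\frac{I}{6} + \frac{53}{31}\right) = -3 + \left(\frac{53}{31} + \frac{I}{6}\right) = - \frac{40}{31} + \frac{I}{6}$)
$K{\left(c \right)} = -13$ ($K{\left(c \right)} = -5 + 4 \left(-2\right) = -5 - 8 = -13$)
$K{\left(\left(-12\right) 6 \right)} + z{\left(\left(S + m{\left(4,-4 \right)}\right) + 12,-207 \right)} = -13 + \left(- \frac{40}{31} + \frac{1}{6} \left(-207\right)\right) = -13 - \frac{2219}{62} = - \frac{3025}{62}$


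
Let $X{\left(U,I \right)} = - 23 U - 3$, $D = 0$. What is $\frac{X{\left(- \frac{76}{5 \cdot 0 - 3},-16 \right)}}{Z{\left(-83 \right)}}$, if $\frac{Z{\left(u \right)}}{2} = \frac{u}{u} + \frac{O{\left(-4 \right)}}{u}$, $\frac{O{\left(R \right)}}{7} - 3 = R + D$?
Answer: $- \frac{145831}{540} \approx -270.06$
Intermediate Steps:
$O{\left(R \right)} = 21 + 7 R$ ($O{\left(R \right)} = 21 + 7 \left(R + 0\right) = 21 + 7 R$)
$Z{\left(u \right)} = 2 - \frac{14}{u}$ ($Z{\left(u \right)} = 2 \left(\frac{u}{u} + \frac{21 + 7 \left(-4\right)}{u}\right) = 2 \left(1 + \frac{21 - 28}{u}\right) = 2 \left(1 - \frac{7}{u}\right) = 2 - \frac{14}{u}$)
$X{\left(U,I \right)} = -3 - 23 U$
$\frac{X{\left(- \frac{76}{5 \cdot 0 - 3},-16 \right)}}{Z{\left(-83 \right)}} = \frac{-3 - 23 \left(- \frac{76}{5 \cdot 0 - 3}\right)}{2 - \frac{14}{-83}} = \frac{-3 - 23 \left(- \frac{76}{0 - 3}\right)}{2 - - \frac{14}{83}} = \frac{-3 - 23 \left(- \frac{76}{-3}\right)}{2 + \frac{14}{83}} = \frac{-3 - 23 \left(\left(-76\right) \left(- \frac{1}{3}\right)\right)}{\frac{180}{83}} = \left(-3 - \frac{1748}{3}\right) \frac{83}{180} = \left(- \frac{1757}{3}\right) \frac{83}{180} = - \frac{145831}{540}$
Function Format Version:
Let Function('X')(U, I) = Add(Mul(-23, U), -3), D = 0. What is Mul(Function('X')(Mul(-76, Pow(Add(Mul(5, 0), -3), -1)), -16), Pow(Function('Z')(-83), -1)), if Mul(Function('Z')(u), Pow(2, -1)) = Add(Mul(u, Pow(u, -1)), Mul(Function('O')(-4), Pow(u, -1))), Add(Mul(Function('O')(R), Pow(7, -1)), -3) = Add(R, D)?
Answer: Rational(-145831, 540) ≈ -270.06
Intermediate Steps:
Function('O')(R) = Add(21, Mul(7, R)) (Function('O')(R) = Add(21, Mul(7, Add(R, 0))) = Add(21, Mul(7, R)))
Function('Z')(u) = Add(2, Mul(-14, Pow(u, -1))) (Function('Z')(u) = Mul(2, Add(Mul(u, Pow(u, -1)), Mul(Add(21, Mul(7, -4)), Pow(u, -1)))) = Mul(2, Add(1, Mul(Add(21, -28), Pow(u, -1)))) = Mul(2, Add(1, Mul(-7, Pow(u, -1)))) = Add(2, Mul(-14, Pow(u, -1))))
Function('X')(U, I) = Add(-3, Mul(-23, U))
Mul(Function('X')(Mul(-76, Pow(Add(Mul(5, 0), -3), -1)), -16), Pow(Function('Z')(-83), -1)) = Mul(Add(-3, Mul(-23, Mul(-76, Pow(Add(Mul(5, 0), -3), -1)))), Pow(Add(2, Mul(-14, Pow(-83, -1))), -1)) = Mul(Add(-3, Mul(-23, Mul(-76, Pow(Add(0, -3), -1)))), Pow(Add(2, Mul(-14, Rational(-1, 83))), -1)) = Mul(Add(-3, Mul(-23, Mul(-76, Pow(-3, -1)))), Pow(Add(2, Rational(14, 83)), -1)) = Mul(Add(-3, Mul(-23, Mul(-76, Rational(-1, 3)))), Pow(Rational(180, 83), -1)) = Mul(Add(-3, Mul(-23, Rational(76, 3))), Rational(83, 180)) = Mul(Add(-3, Rational(-1748, 3)), Rational(83, 180)) = Mul(Rational(-1757, 3), Rational(83, 180)) = Rational(-145831, 540)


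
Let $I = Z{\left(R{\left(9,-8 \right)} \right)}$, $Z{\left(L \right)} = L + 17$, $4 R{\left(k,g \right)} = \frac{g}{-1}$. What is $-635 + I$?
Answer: $-616$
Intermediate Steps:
$R{\left(k,g \right)} = - \frac{g}{4}$ ($R{\left(k,g \right)} = \frac{g \frac{1}{-1}}{4} = \frac{g \left(-1\right)}{4} = \frac{\left(-1\right) g}{4} = - \frac{g}{4}$)
$Z{\left(L \right)} = 17 + L$
$I = 19$ ($I = 17 - -2 = 17 + 2 = 19$)
$-635 + I = -635 + 19 = -616$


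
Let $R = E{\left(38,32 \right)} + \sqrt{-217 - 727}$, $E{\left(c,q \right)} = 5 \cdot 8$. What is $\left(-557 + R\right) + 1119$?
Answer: $602 + 4 i \sqrt{59} \approx 602.0 + 30.725 i$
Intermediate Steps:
$E{\left(c,q \right)} = 40$
$R = 40 + 4 i \sqrt{59}$ ($R = 40 + \sqrt{-217 - 727} = 40 + \sqrt{-944} = 40 + 4 i \sqrt{59} \approx 40.0 + 30.725 i$)
$\left(-557 + R\right) + 1119 = \left(-557 + \left(40 + 4 i \sqrt{59}\right)\right) + 1119 = \left(-517 + 4 i \sqrt{59}\right) + 1119 = 602 + 4 i \sqrt{59}$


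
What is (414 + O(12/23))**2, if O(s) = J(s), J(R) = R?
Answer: 90897156/529 ≈ 1.7183e+5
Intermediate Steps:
O(s) = s
(414 + O(12/23))**2 = (414 + 12/23)**2 = (9534/23)**2 = 90897156/529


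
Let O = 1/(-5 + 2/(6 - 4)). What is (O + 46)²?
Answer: 33489/16 ≈ 2093.1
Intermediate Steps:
O = -¼ (O = 1/(-5 + 2/2) = 1/(-5 + 2*(½)) = 1/(-5 + 1) = 1/(-4) = -¼ ≈ -0.25000)
(O + 46)² = (-¼ + 46)² = (183/4)² = 33489/16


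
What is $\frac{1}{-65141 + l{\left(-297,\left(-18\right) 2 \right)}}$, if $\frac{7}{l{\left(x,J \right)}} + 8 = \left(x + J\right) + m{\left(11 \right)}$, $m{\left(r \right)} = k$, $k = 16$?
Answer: $- \frac{325}{21170832} \approx -1.5351 \cdot 10^{-5}$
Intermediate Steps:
$m{\left(r \right)} = 16$
$l{\left(x,J \right)} = \frac{7}{8 + J + x}$ ($l{\left(x,J \right)} = \frac{7}{-8 + \left(\left(x + J\right) + 16\right)} = \frac{7}{-8 + \left(\left(J + x\right) + 16\right)} = \frac{7}{-8 + \left(16 + J + x\right)} = \frac{7}{8 + J + x}$)
$\frac{1}{-65141 + l{\left(-297,\left(-18\right) 2 \right)}} = \frac{1}{-65141 + \frac{7}{8 - 36 - 297}} = \frac{1}{-65141 + \frac{7}{-325}} = \frac{1}{-65141 + 7 \left(- \frac{1}{325}\right)} = \frac{1}{-65141 - \frac{7}{325}} = \frac{1}{- \frac{21170832}{325}} = - \frac{325}{21170832}$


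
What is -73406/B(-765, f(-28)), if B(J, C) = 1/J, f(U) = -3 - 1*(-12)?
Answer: 56155590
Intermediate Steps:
f(U) = 9 (f(U) = -3 + 12 = 9)
-73406/B(-765, f(-28)) = -73406/(1/(-765)) = -73406/(-1/765) = -73406*(-765) = 56155590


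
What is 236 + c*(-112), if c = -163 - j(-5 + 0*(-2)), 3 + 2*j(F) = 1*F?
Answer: 18044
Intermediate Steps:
j(F) = -3/2 + F/2 (j(F) = -3/2 + (1*F)/2 = -3/2 + F/2)
c = -159 (c = -163 - (-3/2 + (-5 + 0*(-2))/2) = -163 - (-3/2 + (-5 + 0)/2) = -163 - (-3/2 + (1/2)*(-5)) = -163 - (-3/2 - 5/2) = -163 - 1*(-4) = -163 + 4 = -159)
236 + c*(-112) = 236 - 159*(-112) = 236 + 17808 = 18044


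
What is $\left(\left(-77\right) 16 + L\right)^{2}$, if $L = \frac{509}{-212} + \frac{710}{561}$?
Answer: $\frac{21508936490518009}{14144820624} \approx 1.5206 \cdot 10^{6}$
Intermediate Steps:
$L = - \frac{135029}{118932}$ ($L = 509 \left(- \frac{1}{212}\right) + 710 \cdot \frac{1}{561} = - \frac{509}{212} + \frac{710}{561} = - \frac{135029}{118932} \approx -1.1353$)
$\left(\left(-77\right) 16 + L\right)^{2} = \left(\left(-77\right) 16 - \frac{135029}{118932}\right)^{2} = \left(-1232 - \frac{135029}{118932}\right)^{2} = \left(- \frac{146659253}{118932}\right)^{2} = \frac{21508936490518009}{14144820624}$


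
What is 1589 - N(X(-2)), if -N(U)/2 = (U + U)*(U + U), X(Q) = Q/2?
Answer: 1597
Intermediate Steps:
X(Q) = Q/2 (X(Q) = Q*(½) = Q/2)
N(U) = -8*U² (N(U) = -2*(U + U)*(U + U) = -2*2*U*2*U = -8*U²)
1589 - N(X(-2)) = 1589 - (-8)*((½)*(-2))² = 1589 - (-8)*(-1)² = 1589 - (-8) = 1589 - 1*(-8) = 1589 + 8 = 1597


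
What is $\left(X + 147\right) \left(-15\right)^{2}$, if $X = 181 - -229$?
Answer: $125325$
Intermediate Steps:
$X = 410$ ($X = 181 + 229 = 410$)
$\left(X + 147\right) \left(-15\right)^{2} = \left(410 + 147\right) \left(-15\right)^{2} = 557 \cdot 225 = 125325$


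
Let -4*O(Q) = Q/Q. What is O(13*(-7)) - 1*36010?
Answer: -144041/4 ≈ -36010.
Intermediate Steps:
O(Q) = -¼ (O(Q) = -Q/(4*Q) = -¼*1 = -¼)
O(13*(-7)) - 1*36010 = -¼ - 1*36010 = -¼ - 36010 = -144041/4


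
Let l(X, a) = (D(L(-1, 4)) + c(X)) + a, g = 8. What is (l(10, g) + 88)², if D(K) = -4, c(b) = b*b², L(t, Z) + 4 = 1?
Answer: 1192464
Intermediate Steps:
L(t, Z) = -3 (L(t, Z) = -4 + 1 = -3)
c(b) = b³
l(X, a) = -4 + a + X³ (l(X, a) = (-4 + X³) + a = -4 + a + X³)
(l(10, g) + 88)² = ((-4 + 8 + 10³) + 88)² = ((-4 + 8 + 1000) + 88)² = (1004 + 88)² = 1092² = 1192464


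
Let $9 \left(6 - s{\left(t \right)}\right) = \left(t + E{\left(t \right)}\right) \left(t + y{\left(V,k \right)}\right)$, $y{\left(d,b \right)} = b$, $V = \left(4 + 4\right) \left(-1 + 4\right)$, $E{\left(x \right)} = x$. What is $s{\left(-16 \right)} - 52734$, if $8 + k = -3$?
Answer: $-52824$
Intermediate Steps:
$k = -11$ ($k = -8 - 3 = -11$)
$V = 24$ ($V = 8 \cdot 3 = 24$)
$s{\left(t \right)} = 6 - \frac{2 t \left(-11 + t\right)}{9}$ ($s{\left(t \right)} = 6 - \frac{\left(t + t\right) \left(t - 11\right)}{9} = 6 - \frac{2 t \left(-11 + t\right)}{9}$)
$s{\left(-16 \right)} - 52734 = \left(6 - \frac{2 \left(-16\right)^{2}}{9} + \frac{22}{9} \left(-16\right)\right) - 52734 = \left(6 - \frac{512}{9} - \frac{352}{9}\right) - 52734 = -90 - 52734 = -52824$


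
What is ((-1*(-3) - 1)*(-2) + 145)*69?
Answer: 9729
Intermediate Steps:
((-1*(-3) - 1)*(-2) + 145)*69 = ((3 - 1)*(-2) + 145)*69 = (2*(-2) + 145)*69 = (-4 + 145)*69 = 141*69 = 9729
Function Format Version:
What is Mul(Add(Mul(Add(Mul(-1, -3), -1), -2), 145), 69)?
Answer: 9729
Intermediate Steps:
Mul(Add(Mul(Add(Mul(-1, -3), -1), -2), 145), 69) = Mul(Add(Mul(Add(3, -1), -2), 145), 69) = Mul(Add(Mul(2, -2), 145), 69) = Mul(Add(-4, 145), 69) = Mul(141, 69) = 9729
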